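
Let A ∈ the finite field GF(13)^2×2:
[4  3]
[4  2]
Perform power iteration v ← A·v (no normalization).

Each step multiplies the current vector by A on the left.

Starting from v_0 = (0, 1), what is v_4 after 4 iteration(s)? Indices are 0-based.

v_0 = (0, 1).
v_1 = A·v_0 = (3, 2).
v_2 = A·v_1 = (5, 3).
v_3 = A·v_2 = (3, 0).
v_4 = A·v_3 = (12, 12).

v_4 = (12, 12)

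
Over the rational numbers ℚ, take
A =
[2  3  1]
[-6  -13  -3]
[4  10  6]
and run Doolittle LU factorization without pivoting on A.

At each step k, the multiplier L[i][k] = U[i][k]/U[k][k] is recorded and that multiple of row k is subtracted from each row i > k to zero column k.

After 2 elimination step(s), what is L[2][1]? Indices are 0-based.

[col 0] pivot 2
  R1 -= -3*R0 → (0, -4, 0)  (L[1][0] := -3)
  R2 -= 2*R0 → (0, 4, 4)  (L[2][0] := 2)
[col 1] pivot -4
  R2 -= -1*R1 → (0, 0, 4)  (L[2][1] := -1)

L[2][1] = -1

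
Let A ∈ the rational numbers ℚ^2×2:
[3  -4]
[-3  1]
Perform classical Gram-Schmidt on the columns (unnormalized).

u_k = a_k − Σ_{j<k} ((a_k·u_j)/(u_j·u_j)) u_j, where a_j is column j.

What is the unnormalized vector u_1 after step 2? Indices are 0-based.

Step 1: u_0 = a_0 = (3, -3).
Step 2: u_1 = a_1 − (-5/6)·u_0 = (-3/2, -3/2).

u_1 = (-3/2, -3/2)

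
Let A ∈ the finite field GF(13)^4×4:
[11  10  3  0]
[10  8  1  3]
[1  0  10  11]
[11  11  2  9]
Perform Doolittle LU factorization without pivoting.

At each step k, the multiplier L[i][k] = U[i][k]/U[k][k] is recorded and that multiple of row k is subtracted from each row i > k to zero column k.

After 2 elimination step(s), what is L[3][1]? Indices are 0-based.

L[3][1] = 11

k=0: U[0][0]=11
  eliminate (1,0): mult=8, new row 1: (0, 6, 3, 3); set L[1][0]=8
  eliminate (2,0): mult=6, new row 2: (0, 5, 5, 11); set L[2][0]=6
  eliminate (3,0): mult=1, new row 3: (0, 1, 12, 9); set L[3][0]=1
k=1: U[1][1]=6
  eliminate (2,1): mult=3, new row 2: (0, 0, 9, 2); set L[2][1]=3
  eliminate (3,1): mult=11, new row 3: (0, 0, 5, 2); set L[3][1]=11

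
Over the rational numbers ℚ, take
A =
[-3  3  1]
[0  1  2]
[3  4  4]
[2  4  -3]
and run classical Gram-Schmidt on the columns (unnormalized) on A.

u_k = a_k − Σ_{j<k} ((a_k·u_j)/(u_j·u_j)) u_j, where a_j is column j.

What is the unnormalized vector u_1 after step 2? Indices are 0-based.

u_1 = (9/2, 1, 5/2, 3)

Step 1: u_0 = a_0 = (-3, 0, 3, 2).
Step 2: u_1 = a_1 − (1/2)·u_0 = (9/2, 1, 5/2, 3).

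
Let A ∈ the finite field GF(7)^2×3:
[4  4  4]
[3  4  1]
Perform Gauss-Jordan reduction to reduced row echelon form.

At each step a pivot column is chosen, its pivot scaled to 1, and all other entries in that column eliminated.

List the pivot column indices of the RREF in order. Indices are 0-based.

pivot(0,0)=4: scale R0 → (1, 1, 1)
  clear (1,0): R1 −= (3)R0 → (0, 1, 5)
pivot(1,1)=1: scale R1 → (0, 1, 5)
  clear (0,1): R0 −= (1)R1 → (1, 0, 3)

pivot columns: 0, 1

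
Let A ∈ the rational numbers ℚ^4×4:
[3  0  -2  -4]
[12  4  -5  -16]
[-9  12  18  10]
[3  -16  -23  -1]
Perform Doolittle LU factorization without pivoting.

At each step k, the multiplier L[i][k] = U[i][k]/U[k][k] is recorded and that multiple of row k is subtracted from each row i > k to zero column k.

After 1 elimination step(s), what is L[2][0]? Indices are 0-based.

[col 0] pivot 3
  R1 -= 4*R0 → (0, 4, 3, 0)  (L[1][0] := 4)
  R2 -= -3*R0 → (0, 12, 12, -2)  (L[2][0] := -3)
  R3 -= 1*R0 → (0, -16, -21, 3)  (L[3][0] := 1)

L[2][0] = -3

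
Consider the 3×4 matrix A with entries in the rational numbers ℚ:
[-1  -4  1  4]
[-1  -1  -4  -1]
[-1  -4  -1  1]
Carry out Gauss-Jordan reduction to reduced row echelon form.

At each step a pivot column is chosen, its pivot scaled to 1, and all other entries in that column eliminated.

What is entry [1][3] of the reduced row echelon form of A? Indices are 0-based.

[1] R0 /= -1  ⇒  (1, 4, -1, -4)
     R1 -= -1·R0  ⇒  (0, 3, -5, -5)
     R2 -= -1·R0  ⇒  (0, 0, -2, -3)
[2] R1 /= 3  ⇒  (0, 1, -5/3, -5/3)
     R0 -= 4·R1  ⇒  (1, 0, 17/3, 8/3)
[3] R2 /= -2  ⇒  (0, 0, 1, 3/2)
     R0 -= 17/3·R2  ⇒  (1, 0, 0, -35/6)
     R1 -= -5/3·R2  ⇒  (0, 1, 0, 5/6)

M[1][3] = 5/6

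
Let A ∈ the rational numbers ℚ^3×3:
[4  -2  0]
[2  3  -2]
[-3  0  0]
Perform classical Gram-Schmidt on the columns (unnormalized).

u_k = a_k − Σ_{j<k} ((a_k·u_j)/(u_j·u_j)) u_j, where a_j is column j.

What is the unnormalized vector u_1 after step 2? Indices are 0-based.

Step 1: u_0 = a_0 = (4, 2, -3).
Step 2: u_1 = a_1 − (-2/29)·u_0 = (-50/29, 91/29, -6/29).

u_1 = (-50/29, 91/29, -6/29)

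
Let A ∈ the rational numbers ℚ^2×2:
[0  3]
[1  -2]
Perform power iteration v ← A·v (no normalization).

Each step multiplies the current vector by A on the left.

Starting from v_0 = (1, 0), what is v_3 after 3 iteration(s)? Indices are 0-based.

v_3 = (-6, 7)

v_0 = (1, 0).
v_1 = A·v_0 = (0, 1).
v_2 = A·v_1 = (3, -2).
v_3 = A·v_2 = (-6, 7).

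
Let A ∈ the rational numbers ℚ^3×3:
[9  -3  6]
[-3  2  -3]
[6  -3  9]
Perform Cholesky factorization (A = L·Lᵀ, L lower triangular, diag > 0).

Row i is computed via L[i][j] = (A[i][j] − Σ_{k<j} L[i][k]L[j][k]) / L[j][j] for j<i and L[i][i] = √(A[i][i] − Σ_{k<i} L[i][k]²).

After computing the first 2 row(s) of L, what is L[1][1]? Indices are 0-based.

L[1][1] = 1

Step 1: L[0][0] = √(9) = 3.
  L[1][0] = (-3) / L[0][0] = -1.
Step 2: L[1][1] = √(1) = 1.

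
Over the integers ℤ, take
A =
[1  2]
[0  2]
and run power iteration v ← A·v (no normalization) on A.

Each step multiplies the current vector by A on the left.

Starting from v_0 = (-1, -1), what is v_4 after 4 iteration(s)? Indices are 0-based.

v_4 = (-31, -16)

v_0 = (-1, -1).
v_1 = A·v_0 = (-3, -2).
v_2 = A·v_1 = (-7, -4).
v_3 = A·v_2 = (-15, -8).
v_4 = A·v_3 = (-31, -16).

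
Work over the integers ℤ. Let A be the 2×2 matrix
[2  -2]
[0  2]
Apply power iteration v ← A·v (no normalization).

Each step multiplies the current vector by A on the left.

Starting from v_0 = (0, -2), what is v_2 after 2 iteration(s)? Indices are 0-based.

v_2 = (16, -8)

v_0 = (0, -2).
v_1 = A·v_0 = (4, -4).
v_2 = A·v_1 = (16, -8).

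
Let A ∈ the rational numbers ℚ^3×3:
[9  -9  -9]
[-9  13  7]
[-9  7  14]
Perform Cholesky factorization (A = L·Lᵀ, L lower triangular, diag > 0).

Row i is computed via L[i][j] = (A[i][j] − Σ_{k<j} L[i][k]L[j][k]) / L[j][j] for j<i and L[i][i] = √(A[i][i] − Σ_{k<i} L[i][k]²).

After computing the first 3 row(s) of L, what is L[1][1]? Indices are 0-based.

Step 1: L[0][0] = √(9) = 3.
  L[1][0] = (-9) / L[0][0] = -3.
Step 2: L[1][1] = √(4) = 2.
  L[2][0] = (-9) / L[0][0] = -3.
  L[2][1] = (-2) / L[1][1] = -1.
Step 3: L[2][2] = √(4) = 2.

L[1][1] = 2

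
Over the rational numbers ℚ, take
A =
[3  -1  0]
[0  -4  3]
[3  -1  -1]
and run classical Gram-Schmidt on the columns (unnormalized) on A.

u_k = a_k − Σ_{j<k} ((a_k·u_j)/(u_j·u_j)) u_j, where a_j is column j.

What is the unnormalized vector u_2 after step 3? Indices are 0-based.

u_2 = (1/2, 0, -1/2)

Step 1: u_0 = a_0 = (3, 0, 3).
Step 2: u_1 = a_1 − (-1/3)·u_0 = (0, -4, 0).
Step 3: u_2 = a_2 − (-1/6)·u_0 − (-3/4)·u_1 = (1/2, 0, -1/2).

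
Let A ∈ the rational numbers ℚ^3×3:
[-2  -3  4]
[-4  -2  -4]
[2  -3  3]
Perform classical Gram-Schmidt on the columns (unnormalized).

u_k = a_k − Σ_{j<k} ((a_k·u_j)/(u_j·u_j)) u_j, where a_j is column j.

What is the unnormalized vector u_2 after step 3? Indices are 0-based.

u_2 = (88/29, -66/29, -44/29)

Step 1: u_0 = a_0 = (-2, -4, 2).
Step 2: u_1 = a_1 − (1/3)·u_0 = (-7/3, -2/3, -11/3).
Step 3: u_2 = a_2 − (7/12)·u_0 − (-53/58)·u_1 = (88/29, -66/29, -44/29).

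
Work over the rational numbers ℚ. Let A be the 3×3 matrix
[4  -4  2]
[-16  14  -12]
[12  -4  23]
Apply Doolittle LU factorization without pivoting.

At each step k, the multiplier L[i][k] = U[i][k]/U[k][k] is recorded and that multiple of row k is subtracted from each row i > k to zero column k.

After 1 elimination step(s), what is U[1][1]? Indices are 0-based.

[col 0] pivot 4
  R1 -= -4*R0 → (0, -2, -4)  (L[1][0] := -4)
  R2 -= 3*R0 → (0, 8, 17)  (L[2][0] := 3)

U[1][1] = -2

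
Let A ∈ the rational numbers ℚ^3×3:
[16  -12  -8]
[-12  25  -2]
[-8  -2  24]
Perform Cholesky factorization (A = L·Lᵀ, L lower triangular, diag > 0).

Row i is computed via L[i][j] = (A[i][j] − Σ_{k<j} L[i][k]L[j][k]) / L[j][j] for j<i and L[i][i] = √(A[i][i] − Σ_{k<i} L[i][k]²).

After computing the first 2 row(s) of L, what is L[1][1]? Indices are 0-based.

L[1][1] = 4

Step 1: L[0][0] = √(16) = 4.
  L[1][0] = (-12) / L[0][0] = -3.
Step 2: L[1][1] = √(16) = 4.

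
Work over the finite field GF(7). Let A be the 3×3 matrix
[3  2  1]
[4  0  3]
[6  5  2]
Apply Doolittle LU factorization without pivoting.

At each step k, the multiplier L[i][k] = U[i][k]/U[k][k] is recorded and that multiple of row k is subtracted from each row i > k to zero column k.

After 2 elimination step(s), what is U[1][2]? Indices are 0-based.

U[1][2] = 4

k=0: U[0][0]=3
  eliminate (1,0): mult=6, new row 1: (0, 2, 4); set L[1][0]=6
  eliminate (2,0): mult=2, new row 2: (0, 1, 0); set L[2][0]=2
k=1: U[1][1]=2
  eliminate (2,1): mult=4, new row 2: (0, 0, 5); set L[2][1]=4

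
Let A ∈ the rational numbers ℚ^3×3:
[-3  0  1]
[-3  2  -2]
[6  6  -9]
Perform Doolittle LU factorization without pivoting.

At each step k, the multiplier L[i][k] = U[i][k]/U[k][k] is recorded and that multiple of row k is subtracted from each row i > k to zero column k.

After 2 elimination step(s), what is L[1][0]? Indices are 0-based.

[col 0] pivot -3
  R1 -= 1*R0 → (0, 2, -3)  (L[1][0] := 1)
  R2 -= -2*R0 → (0, 6, -7)  (L[2][0] := -2)
[col 1] pivot 2
  R2 -= 3*R1 → (0, 0, 2)  (L[2][1] := 3)

L[1][0] = 1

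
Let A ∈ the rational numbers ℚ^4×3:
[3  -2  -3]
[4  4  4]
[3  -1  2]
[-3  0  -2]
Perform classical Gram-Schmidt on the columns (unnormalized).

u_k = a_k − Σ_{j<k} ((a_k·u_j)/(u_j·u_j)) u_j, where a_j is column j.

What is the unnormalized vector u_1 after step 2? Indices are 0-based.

u_1 = (-107/43, 144/43, -64/43, 21/43)

Step 1: u_0 = a_0 = (3, 4, 3, -3).
Step 2: u_1 = a_1 − (7/43)·u_0 = (-107/43, 144/43, -64/43, 21/43).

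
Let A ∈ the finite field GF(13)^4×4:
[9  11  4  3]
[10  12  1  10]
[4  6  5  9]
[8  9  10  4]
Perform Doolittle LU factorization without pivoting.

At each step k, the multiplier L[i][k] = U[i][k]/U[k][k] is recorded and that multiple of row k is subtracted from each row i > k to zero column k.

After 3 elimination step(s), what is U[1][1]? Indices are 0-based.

Step 1: pivot at (0,0) is 9.
  row1 ← row1 − (4)·row0  ⇒  L[1][0]=4, U row1=(0, 7, 11, 11)
  row2 ← row2 − (12)·row0  ⇒  L[2][0]=12, U row2=(0, 4, 9, 12)
  row3 ← row3 − (11)·row0  ⇒  L[3][0]=11, U row3=(0, 5, 5, 10)
Step 2: pivot at (1,1) is 7.
  row2 ← row2 − (8)·row1  ⇒  L[2][1]=8, U row2=(0, 0, 12, 2)
  row3 ← row3 − (10)·row1  ⇒  L[3][1]=10, U row3=(0, 0, 12, 4)
Step 3: pivot at (2,2) is 12.
  row3 ← row3 − (1)·row2  ⇒  L[3][2]=1, U row3=(0, 0, 0, 2)

U[1][1] = 7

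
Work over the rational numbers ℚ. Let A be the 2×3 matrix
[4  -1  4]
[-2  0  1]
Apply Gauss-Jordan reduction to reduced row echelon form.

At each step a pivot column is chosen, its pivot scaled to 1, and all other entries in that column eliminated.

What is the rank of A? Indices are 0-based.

rank = 2

step 1: normalize row 0 (÷4) = (1, -1/4, 1)
  row 1: subtract -2×row0 = (0, -1/2, 3)
step 2: normalize row 1 (÷-1/2) = (0, 1, -6)
  row 0: subtract -1/4×row1 = (1, 0, -1/2)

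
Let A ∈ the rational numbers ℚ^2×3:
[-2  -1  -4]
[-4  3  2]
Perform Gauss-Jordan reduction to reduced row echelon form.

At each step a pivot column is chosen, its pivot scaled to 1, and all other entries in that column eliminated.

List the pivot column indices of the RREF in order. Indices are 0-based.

pivot columns: 0, 1

step 1: normalize row 0 (÷-2) = (1, 1/2, 2)
  row 1: subtract -4×row0 = (0, 5, 10)
step 2: normalize row 1 (÷5) = (0, 1, 2)
  row 0: subtract 1/2×row1 = (1, 0, 1)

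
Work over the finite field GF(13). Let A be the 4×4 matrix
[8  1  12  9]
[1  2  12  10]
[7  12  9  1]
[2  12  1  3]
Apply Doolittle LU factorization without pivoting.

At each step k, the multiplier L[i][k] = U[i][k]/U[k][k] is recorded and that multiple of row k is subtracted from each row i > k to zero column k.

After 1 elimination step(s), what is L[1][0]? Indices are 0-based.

L[1][0] = 5

k=0: U[0][0]=8
  eliminate (1,0): mult=5, new row 1: (0, 10, 4, 4); set L[1][0]=5
  eliminate (2,0): mult=9, new row 2: (0, 3, 5, 11); set L[2][0]=9
  eliminate (3,0): mult=10, new row 3: (0, 2, 11, 4); set L[3][0]=10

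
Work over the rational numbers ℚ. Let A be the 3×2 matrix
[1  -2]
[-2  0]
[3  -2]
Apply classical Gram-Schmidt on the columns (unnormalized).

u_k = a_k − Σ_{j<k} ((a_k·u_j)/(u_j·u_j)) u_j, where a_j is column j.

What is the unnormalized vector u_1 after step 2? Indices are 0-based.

Step 1: u_0 = a_0 = (1, -2, 3).
Step 2: u_1 = a_1 − (-4/7)·u_0 = (-10/7, -8/7, -2/7).

u_1 = (-10/7, -8/7, -2/7)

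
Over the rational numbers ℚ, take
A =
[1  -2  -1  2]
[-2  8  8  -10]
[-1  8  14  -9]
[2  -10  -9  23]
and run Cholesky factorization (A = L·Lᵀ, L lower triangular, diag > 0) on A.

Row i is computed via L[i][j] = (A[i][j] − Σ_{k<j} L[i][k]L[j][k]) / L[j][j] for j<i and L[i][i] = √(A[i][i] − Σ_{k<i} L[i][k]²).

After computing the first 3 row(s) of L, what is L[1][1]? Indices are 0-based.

Step 1: L[0][0] = √(1) = 1.
  L[1][0] = (-2) / L[0][0] = -2.
Step 2: L[1][1] = √(4) = 2.
  L[2][0] = (-1) / L[0][0] = -1.
  L[2][1] = (6) / L[1][1] = 3.
Step 3: L[2][2] = √(4) = 2.

L[1][1] = 2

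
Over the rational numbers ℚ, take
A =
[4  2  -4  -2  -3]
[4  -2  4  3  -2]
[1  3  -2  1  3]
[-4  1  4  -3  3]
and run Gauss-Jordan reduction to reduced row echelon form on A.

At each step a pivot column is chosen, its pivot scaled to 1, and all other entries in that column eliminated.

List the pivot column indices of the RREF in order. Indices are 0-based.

pivot columns: 0, 1, 2, 3

pivot(0,0)=4: scale R0 → (1, 1/2, -1, -1/2, -3/4)
  clear (1,0): R1 −= (4)R0 → (0, -4, 8, 5, 1)
  clear (2,0): R2 −= (1)R0 → (0, 5/2, -1, 3/2, 15/4)
  clear (3,0): R3 −= (-4)R0 → (0, 3, 0, -5, 0)
pivot(1,1)=-4: scale R1 → (0, 1, -2, -5/4, -1/4)
  clear (0,1): R0 −= (1/2)R1 → (1, 0, 0, 1/8, -5/8)
  clear (2,1): R2 −= (5/2)R1 → (0, 0, 4, 37/8, 35/8)
  clear (3,1): R3 −= (3)R1 → (0, 0, 6, -5/4, 3/4)
pivot(2,2)=4: scale R2 → (0, 0, 1, 37/32, 35/32)
  clear (1,2): R1 −= (-2)R2 → (0, 1, 0, 17/16, 31/16)
  clear (3,2): R3 −= (6)R2 → (0, 0, 0, -131/16, -93/16)
pivot(3,3)=-131/16: scale R3 → (0, 0, 0, 1, 93/131)
  clear (0,3): R0 −= (1/8)R3 → (1, 0, 0, 0, -187/262)
  clear (1,3): R1 −= (17/16)R3 → (0, 1, 0, 0, 155/131)
  clear (2,3): R2 −= (37/32)R3 → (0, 0, 1, 0, 143/524)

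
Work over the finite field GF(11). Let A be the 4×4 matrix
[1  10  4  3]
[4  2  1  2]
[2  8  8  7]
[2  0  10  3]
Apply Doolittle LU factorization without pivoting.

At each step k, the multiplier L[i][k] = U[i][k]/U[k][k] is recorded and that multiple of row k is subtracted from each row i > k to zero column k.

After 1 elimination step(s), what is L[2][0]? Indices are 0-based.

L[2][0] = 2

[col 0] pivot 1
  R1 -= 4*R0 → (0, 6, 7, 1)  (L[1][0] := 4)
  R2 -= 2*R0 → (0, 10, 0, 1)  (L[2][0] := 2)
  R3 -= 2*R0 → (0, 2, 2, 8)  (L[3][0] := 2)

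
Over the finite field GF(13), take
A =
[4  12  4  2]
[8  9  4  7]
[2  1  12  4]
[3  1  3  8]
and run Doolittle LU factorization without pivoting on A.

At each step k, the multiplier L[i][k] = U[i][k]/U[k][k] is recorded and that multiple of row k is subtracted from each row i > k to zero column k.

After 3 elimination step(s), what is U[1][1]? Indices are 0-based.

U[1][1] = 11

Step 1: pivot at (0,0) is 4.
  row1 ← row1 − (2)·row0  ⇒  L[1][0]=2, U row1=(0, 11, 9, 3)
  row2 ← row2 − (7)·row0  ⇒  L[2][0]=7, U row2=(0, 8, 10, 3)
  row3 ← row3 − (4)·row0  ⇒  L[3][0]=4, U row3=(0, 5, 0, 0)
Step 2: pivot at (1,1) is 11.
  row2 ← row2 − (9)·row1  ⇒  L[2][1]=9, U row2=(0, 0, 7, 2)
  row3 ← row3 − (4)·row1  ⇒  L[3][1]=4, U row3=(0, 0, 3, 1)
Step 3: pivot at (2,2) is 7.
  row3 ← row3 − (6)·row2  ⇒  L[3][2]=6, U row3=(0, 0, 0, 2)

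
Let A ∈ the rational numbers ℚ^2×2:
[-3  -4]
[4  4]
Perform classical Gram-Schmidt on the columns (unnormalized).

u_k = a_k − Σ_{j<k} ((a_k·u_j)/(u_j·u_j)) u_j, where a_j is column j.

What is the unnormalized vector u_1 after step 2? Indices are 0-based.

Step 1: u_0 = a_0 = (-3, 4).
Step 2: u_1 = a_1 − (28/25)·u_0 = (-16/25, -12/25).

u_1 = (-16/25, -12/25)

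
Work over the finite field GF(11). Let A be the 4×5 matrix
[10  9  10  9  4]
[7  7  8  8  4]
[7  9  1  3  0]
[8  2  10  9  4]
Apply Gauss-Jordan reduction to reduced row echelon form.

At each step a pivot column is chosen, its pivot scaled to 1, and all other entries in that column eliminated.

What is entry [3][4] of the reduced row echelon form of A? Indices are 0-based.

[1] R0 /= 10  ⇒  (1, 2, 1, 2, 7)
     R1 -= 7·R0  ⇒  (0, 4, 1, 5, 10)
     R2 -= 7·R0  ⇒  (0, 6, 5, 0, 6)
     R3 -= 8·R0  ⇒  (0, 8, 2, 4, 3)
[2] R1 /= 4  ⇒  (0, 1, 3, 4, 8)
     R0 -= 2·R1  ⇒  (1, 0, 6, 5, 2)
     R2 -= 6·R1  ⇒  (0, 0, 9, 9, 2)
     R3 -= 8·R1  ⇒  (0, 0, 0, 5, 5)
[3] R2 /= 9  ⇒  (0, 0, 1, 1, 10)
     R0 -= 6·R2  ⇒  (1, 0, 0, 10, 8)
     R1 -= 3·R2  ⇒  (0, 1, 0, 1, 0)
[4] R3 /= 5  ⇒  (0, 0, 0, 1, 1)
     R0 -= 10·R3  ⇒  (1, 0, 0, 0, 9)
     R1 -= 1·R3  ⇒  (0, 1, 0, 0, 10)
     R2 -= 1·R3  ⇒  (0, 0, 1, 0, 9)

M[3][4] = 1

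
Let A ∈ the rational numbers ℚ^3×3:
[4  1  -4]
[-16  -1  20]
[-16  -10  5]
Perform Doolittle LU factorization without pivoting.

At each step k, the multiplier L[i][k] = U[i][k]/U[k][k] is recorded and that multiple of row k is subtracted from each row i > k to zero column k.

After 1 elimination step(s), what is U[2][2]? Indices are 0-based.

Step 1: pivot at (0,0) is 4.
  row1 ← row1 − (-4)·row0  ⇒  L[1][0]=-4, U row1=(0, 3, 4)
  row2 ← row2 − (-4)·row0  ⇒  L[2][0]=-4, U row2=(0, -6, -11)

U[2][2] = -11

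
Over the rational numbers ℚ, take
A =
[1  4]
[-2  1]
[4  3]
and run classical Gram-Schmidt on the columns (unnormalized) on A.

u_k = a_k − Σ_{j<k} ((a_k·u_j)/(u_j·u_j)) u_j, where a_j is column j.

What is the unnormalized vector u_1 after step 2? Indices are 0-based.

Step 1: u_0 = a_0 = (1, -2, 4).
Step 2: u_1 = a_1 − (2/3)·u_0 = (10/3, 7/3, 1/3).

u_1 = (10/3, 7/3, 1/3)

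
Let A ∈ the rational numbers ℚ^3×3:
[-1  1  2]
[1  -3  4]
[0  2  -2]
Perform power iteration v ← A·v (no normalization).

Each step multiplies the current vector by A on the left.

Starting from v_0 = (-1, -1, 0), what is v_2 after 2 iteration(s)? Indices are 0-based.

v_2 = (-2, -14, 8)

v_0 = (-1, -1, 0).
v_1 = A·v_0 = (0, 2, -2).
v_2 = A·v_1 = (-2, -14, 8).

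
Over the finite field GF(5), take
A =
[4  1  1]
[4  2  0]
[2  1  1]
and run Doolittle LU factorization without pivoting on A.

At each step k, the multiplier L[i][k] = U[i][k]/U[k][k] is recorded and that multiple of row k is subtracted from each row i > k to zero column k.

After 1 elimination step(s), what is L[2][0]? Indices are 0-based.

k=0: U[0][0]=4
  eliminate (1,0): mult=1, new row 1: (0, 1, 4); set L[1][0]=1
  eliminate (2,0): mult=3, new row 2: (0, 3, 3); set L[2][0]=3

L[2][0] = 3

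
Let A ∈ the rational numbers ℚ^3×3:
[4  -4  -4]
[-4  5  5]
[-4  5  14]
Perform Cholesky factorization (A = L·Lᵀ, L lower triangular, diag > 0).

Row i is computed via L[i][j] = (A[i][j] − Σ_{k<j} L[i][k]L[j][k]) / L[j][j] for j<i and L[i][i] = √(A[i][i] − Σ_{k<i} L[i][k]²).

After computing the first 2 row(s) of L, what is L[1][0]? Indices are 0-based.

L[1][0] = -2

Step 1: L[0][0] = √(4) = 2.
  L[1][0] = (-4) / L[0][0] = -2.
Step 2: L[1][1] = √(1) = 1.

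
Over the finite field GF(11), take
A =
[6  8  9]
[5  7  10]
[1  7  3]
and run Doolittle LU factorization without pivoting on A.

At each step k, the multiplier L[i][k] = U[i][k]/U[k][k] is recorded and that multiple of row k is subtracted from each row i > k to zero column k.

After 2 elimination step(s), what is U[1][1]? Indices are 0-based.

Step 1: pivot at (0,0) is 6.
  row1 ← row1 − (10)·row0  ⇒  L[1][0]=10, U row1=(0, 4, 8)
  row2 ← row2 − (2)·row0  ⇒  L[2][0]=2, U row2=(0, 2, 7)
Step 2: pivot at (1,1) is 4.
  row2 ← row2 − (6)·row1  ⇒  L[2][1]=6, U row2=(0, 0, 3)

U[1][1] = 4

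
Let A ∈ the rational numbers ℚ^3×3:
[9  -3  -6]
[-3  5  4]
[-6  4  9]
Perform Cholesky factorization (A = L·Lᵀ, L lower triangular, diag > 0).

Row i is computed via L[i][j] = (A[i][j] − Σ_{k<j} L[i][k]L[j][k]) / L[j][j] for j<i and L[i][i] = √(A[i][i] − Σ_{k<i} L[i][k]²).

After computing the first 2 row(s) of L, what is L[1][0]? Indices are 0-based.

L[1][0] = -1

Step 1: L[0][0] = √(9) = 3.
  L[1][0] = (-3) / L[0][0] = -1.
Step 2: L[1][1] = √(4) = 2.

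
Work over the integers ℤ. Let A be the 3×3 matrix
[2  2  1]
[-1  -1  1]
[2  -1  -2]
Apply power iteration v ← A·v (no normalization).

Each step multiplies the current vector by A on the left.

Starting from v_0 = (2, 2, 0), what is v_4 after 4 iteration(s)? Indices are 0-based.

v_0 = (2, 2, 0).
v_1 = A·v_0 = (8, -4, 2).
v_2 = A·v_1 = (10, -2, 16).
v_3 = A·v_2 = (32, 8, -10).
v_4 = A·v_3 = (70, -50, 76).

v_4 = (70, -50, 76)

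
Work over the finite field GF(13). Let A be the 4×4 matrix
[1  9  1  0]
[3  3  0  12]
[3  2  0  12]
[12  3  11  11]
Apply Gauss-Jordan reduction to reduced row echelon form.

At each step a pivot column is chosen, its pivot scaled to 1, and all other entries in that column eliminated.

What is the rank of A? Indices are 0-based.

rank = 4

pivot(0,0)=1: scale R0 → (1, 9, 1, 0)
  clear (1,0): R1 −= (3)R0 → (0, 2, 10, 12)
  clear (2,0): R2 −= (3)R0 → (0, 1, 10, 12)
  clear (3,0): R3 −= (12)R0 → (0, 12, 12, 11)
pivot(1,1)=2: scale R1 → (0, 1, 5, 6)
  clear (0,1): R0 −= (9)R1 → (1, 0, 8, 11)
  clear (2,1): R2 −= (1)R1 → (0, 0, 5, 6)
  clear (3,1): R3 −= (12)R1 → (0, 0, 4, 4)
pivot(2,2)=5: scale R2 → (0, 0, 1, 9)
  clear (0,2): R0 −= (8)R2 → (1, 0, 0, 4)
  clear (1,2): R1 −= (5)R2 → (0, 1, 0, 0)
  clear (3,2): R3 −= (4)R2 → (0, 0, 0, 7)
pivot(3,3)=7: scale R3 → (0, 0, 0, 1)
  clear (0,3): R0 −= (4)R3 → (1, 0, 0, 0)
  clear (2,3): R2 −= (9)R3 → (0, 0, 1, 0)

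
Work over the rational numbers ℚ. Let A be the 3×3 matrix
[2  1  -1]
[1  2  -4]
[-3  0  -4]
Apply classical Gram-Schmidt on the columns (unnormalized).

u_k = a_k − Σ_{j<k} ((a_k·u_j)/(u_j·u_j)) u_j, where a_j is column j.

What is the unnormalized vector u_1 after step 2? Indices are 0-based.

u_1 = (3/7, 12/7, 6/7)

Step 1: u_0 = a_0 = (2, 1, -3).
Step 2: u_1 = a_1 − (2/7)·u_0 = (3/7, 12/7, 6/7).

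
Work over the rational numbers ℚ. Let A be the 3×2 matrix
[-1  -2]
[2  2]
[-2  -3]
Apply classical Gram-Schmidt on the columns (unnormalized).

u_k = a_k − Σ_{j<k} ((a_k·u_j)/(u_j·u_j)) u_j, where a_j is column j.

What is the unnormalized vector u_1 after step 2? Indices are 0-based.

Step 1: u_0 = a_0 = (-1, 2, -2).
Step 2: u_1 = a_1 − (4/3)·u_0 = (-2/3, -2/3, -1/3).

u_1 = (-2/3, -2/3, -1/3)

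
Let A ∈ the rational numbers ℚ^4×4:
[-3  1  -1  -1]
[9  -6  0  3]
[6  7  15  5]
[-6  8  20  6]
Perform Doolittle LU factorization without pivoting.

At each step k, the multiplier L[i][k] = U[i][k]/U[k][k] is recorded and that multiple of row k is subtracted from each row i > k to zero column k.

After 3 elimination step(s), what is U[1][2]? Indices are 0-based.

Step 1: pivot at (0,0) is -3.
  row1 ← row1 − (-3)·row0  ⇒  L[1][0]=-3, U row1=(0, -3, -3, 0)
  row2 ← row2 − (-2)·row0  ⇒  L[2][0]=-2, U row2=(0, 9, 13, 3)
  row3 ← row3 − (2)·row0  ⇒  L[3][0]=2, U row3=(0, 6, 22, 8)
Step 2: pivot at (1,1) is -3.
  row2 ← row2 − (-3)·row1  ⇒  L[2][1]=-3, U row2=(0, 0, 4, 3)
  row3 ← row3 − (-2)·row1  ⇒  L[3][1]=-2, U row3=(0, 0, 16, 8)
Step 3: pivot at (2,2) is 4.
  row3 ← row3 − (4)·row2  ⇒  L[3][2]=4, U row3=(0, 0, 0, -4)

U[1][2] = -3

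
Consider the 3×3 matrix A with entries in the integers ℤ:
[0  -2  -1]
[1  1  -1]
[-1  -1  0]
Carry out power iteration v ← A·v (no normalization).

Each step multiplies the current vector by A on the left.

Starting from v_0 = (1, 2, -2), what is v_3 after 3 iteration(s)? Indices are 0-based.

v_3 = (-9, 2, 1)

v_0 = (1, 2, -2).
v_1 = A·v_0 = (-2, 5, -3).
v_2 = A·v_1 = (-7, 6, -3).
v_3 = A·v_2 = (-9, 2, 1).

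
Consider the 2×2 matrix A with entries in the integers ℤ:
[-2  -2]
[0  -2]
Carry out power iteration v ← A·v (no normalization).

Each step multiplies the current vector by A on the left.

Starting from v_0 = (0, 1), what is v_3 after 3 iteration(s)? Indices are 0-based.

v_3 = (-24, -8)

v_0 = (0, 1).
v_1 = A·v_0 = (-2, -2).
v_2 = A·v_1 = (8, 4).
v_3 = A·v_2 = (-24, -8).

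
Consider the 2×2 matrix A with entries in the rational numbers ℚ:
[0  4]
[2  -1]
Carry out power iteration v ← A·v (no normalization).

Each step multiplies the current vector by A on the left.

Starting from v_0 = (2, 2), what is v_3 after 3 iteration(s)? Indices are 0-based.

v_3 = (56, 2)

v_0 = (2, 2).
v_1 = A·v_0 = (8, 2).
v_2 = A·v_1 = (8, 14).
v_3 = A·v_2 = (56, 2).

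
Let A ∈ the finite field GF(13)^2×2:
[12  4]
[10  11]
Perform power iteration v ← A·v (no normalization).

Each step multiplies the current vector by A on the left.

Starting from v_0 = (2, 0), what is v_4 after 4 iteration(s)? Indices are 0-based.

v_4 = (0, 9)

v_0 = (2, 0).
v_1 = A·v_0 = (11, 7).
v_2 = A·v_1 = (4, 5).
v_3 = A·v_2 = (3, 4).
v_4 = A·v_3 = (0, 9).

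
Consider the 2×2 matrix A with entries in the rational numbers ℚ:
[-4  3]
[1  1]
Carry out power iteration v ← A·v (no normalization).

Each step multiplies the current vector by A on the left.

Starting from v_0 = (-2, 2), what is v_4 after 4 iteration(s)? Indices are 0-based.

v_0 = (-2, 2).
v_1 = A·v_0 = (14, 0).
v_2 = A·v_1 = (-56, 14).
v_3 = A·v_2 = (266, -42).
v_4 = A·v_3 = (-1190, 224).

v_4 = (-1190, 224)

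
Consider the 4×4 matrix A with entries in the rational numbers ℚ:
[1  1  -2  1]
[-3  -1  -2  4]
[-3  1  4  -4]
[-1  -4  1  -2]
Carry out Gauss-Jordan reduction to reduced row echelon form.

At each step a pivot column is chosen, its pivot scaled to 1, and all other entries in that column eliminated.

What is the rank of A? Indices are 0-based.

[1] R0 /= 1  ⇒  (1, 1, -2, 1)
     R1 -= -3·R0  ⇒  (0, 2, -8, 7)
     R2 -= -3·R0  ⇒  (0, 4, -2, -1)
     R3 -= -1·R0  ⇒  (0, -3, -1, -1)
[2] R1 /= 2  ⇒  (0, 1, -4, 7/2)
     R0 -= 1·R1  ⇒  (1, 0, 2, -5/2)
     R2 -= 4·R1  ⇒  (0, 0, 14, -15)
     R3 -= -3·R1  ⇒  (0, 0, -13, 19/2)
[3] R2 /= 14  ⇒  (0, 0, 1, -15/14)
     R0 -= 2·R2  ⇒  (1, 0, 0, -5/14)
     R1 -= -4·R2  ⇒  (0, 1, 0, -11/14)
     R3 -= -13·R2  ⇒  (0, 0, 0, -31/7)
[4] R3 /= -31/7  ⇒  (0, 0, 0, 1)
     R0 -= -5/14·R3  ⇒  (1, 0, 0, 0)
     R1 -= -11/14·R3  ⇒  (0, 1, 0, 0)
     R2 -= -15/14·R3  ⇒  (0, 0, 1, 0)

rank = 4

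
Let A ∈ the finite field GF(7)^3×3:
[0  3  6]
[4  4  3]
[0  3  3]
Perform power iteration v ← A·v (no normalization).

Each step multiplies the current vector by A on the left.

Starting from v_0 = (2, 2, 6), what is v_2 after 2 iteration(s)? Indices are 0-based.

v_0 = (2, 2, 6).
v_1 = A·v_0 = (0, 6, 3).
v_2 = A·v_1 = (1, 5, 6).

v_2 = (1, 5, 6)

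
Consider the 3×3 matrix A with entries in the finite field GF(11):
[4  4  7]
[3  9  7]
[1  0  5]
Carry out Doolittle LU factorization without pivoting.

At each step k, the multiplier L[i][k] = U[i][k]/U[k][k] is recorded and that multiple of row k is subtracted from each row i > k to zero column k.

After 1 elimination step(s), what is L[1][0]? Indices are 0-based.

L[1][0] = 9

[col 0] pivot 4
  R1 -= 9*R0 → (0, 6, 10)  (L[1][0] := 9)
  R2 -= 3*R0 → (0, 10, 6)  (L[2][0] := 3)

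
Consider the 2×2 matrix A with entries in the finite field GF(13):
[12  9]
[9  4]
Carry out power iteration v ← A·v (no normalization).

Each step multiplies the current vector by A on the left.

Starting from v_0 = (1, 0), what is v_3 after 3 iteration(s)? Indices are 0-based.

v_3 = (5, 1)

v_0 = (1, 0).
v_1 = A·v_0 = (12, 9).
v_2 = A·v_1 = (4, 1).
v_3 = A·v_2 = (5, 1).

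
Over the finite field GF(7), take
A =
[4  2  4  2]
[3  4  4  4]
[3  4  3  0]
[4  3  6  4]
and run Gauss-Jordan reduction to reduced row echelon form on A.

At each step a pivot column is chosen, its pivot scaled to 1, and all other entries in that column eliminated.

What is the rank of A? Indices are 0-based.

rank = 4

step 1: normalize row 0 (÷4) = (1, 4, 1, 4)
  row 1: subtract 3×row0 = (0, 6, 1, 6)
  row 2: subtract 3×row0 = (0, 6, 0, 2)
  row 3: subtract 4×row0 = (0, 1, 2, 2)
step 2: normalize row 1 (÷6) = (0, 1, 6, 1)
  row 0: subtract 4×row1 = (1, 0, 5, 0)
  row 2: subtract 6×row1 = (0, 0, 6, 3)
  row 3: subtract 1×row1 = (0, 0, 3, 1)
step 3: normalize row 2 (÷6) = (0, 0, 1, 4)
  row 0: subtract 5×row2 = (1, 0, 0, 1)
  row 1: subtract 6×row2 = (0, 1, 0, 5)
  row 3: subtract 3×row2 = (0, 0, 0, 3)
step 4: normalize row 3 (÷3) = (0, 0, 0, 1)
  row 0: subtract 1×row3 = (1, 0, 0, 0)
  row 1: subtract 5×row3 = (0, 1, 0, 0)
  row 2: subtract 4×row3 = (0, 0, 1, 0)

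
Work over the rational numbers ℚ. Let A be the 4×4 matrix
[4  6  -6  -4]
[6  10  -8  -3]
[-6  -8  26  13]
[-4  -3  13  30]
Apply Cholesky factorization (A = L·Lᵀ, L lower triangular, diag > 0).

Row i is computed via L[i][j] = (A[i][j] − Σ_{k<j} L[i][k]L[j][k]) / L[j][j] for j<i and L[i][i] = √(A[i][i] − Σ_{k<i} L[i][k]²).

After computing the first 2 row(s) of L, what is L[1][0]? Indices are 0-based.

Step 1: L[0][0] = √(4) = 2.
  L[1][0] = (6) / L[0][0] = 3.
Step 2: L[1][1] = √(1) = 1.

L[1][0] = 3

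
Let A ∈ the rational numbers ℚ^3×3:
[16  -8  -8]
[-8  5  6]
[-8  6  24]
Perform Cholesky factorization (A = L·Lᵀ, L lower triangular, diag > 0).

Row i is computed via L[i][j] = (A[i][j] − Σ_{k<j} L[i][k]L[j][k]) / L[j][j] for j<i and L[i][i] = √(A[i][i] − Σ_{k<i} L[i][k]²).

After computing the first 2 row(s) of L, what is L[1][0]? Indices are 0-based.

L[1][0] = -2

Step 1: L[0][0] = √(16) = 4.
  L[1][0] = (-8) / L[0][0] = -2.
Step 2: L[1][1] = √(1) = 1.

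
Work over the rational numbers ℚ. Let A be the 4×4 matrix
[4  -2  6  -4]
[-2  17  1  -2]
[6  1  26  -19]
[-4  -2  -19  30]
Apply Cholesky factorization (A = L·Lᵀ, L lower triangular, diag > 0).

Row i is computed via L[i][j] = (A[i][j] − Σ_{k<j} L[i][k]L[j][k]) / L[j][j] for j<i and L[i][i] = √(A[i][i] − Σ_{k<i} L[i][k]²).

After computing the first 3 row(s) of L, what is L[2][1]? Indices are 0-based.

Step 1: L[0][0] = √(4) = 2.
  L[1][0] = (-2) / L[0][0] = -1.
Step 2: L[1][1] = √(16) = 4.
  L[2][0] = (6) / L[0][0] = 3.
  L[2][1] = (4) / L[1][1] = 1.
Step 3: L[2][2] = √(16) = 4.

L[2][1] = 1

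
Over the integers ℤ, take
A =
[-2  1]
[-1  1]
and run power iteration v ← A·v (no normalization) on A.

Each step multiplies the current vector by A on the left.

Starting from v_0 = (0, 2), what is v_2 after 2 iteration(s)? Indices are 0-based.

v_2 = (-2, 0)

v_0 = (0, 2).
v_1 = A·v_0 = (2, 2).
v_2 = A·v_1 = (-2, 0).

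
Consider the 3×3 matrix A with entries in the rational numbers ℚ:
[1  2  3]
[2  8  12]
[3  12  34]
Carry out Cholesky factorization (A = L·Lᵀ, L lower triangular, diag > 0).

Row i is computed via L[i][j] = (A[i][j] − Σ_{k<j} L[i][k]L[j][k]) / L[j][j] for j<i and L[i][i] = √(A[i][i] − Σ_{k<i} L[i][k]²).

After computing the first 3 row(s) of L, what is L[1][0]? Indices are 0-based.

Step 1: L[0][0] = √(1) = 1.
  L[1][0] = (2) / L[0][0] = 2.
Step 2: L[1][1] = √(4) = 2.
  L[2][0] = (3) / L[0][0] = 3.
  L[2][1] = (6) / L[1][1] = 3.
Step 3: L[2][2] = √(16) = 4.

L[1][0] = 2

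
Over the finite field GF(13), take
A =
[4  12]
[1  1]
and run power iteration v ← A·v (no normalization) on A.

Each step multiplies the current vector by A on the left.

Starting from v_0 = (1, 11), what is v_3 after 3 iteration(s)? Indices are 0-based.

v_3 = (4, 4)

v_0 = (1, 11).
v_1 = A·v_0 = (6, 12).
v_2 = A·v_1 = (12, 5).
v_3 = A·v_2 = (4, 4).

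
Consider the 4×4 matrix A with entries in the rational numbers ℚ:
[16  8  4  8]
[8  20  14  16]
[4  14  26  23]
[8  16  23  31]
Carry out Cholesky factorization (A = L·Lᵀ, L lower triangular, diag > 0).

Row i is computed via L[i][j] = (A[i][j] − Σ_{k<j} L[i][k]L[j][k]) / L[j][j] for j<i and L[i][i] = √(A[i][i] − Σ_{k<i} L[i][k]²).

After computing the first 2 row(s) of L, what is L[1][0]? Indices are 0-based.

L[1][0] = 2

Step 1: L[0][0] = √(16) = 4.
  L[1][0] = (8) / L[0][0] = 2.
Step 2: L[1][1] = √(16) = 4.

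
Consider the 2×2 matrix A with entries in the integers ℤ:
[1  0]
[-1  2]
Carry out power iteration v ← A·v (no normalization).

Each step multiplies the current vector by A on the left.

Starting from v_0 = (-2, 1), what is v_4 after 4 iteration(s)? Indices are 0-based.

v_4 = (-2, 46)

v_0 = (-2, 1).
v_1 = A·v_0 = (-2, 4).
v_2 = A·v_1 = (-2, 10).
v_3 = A·v_2 = (-2, 22).
v_4 = A·v_3 = (-2, 46).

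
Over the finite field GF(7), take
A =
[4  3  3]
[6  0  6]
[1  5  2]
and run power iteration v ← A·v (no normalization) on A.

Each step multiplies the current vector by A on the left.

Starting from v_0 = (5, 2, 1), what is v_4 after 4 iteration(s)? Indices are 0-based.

v_4 = (6, 4, 2)

v_0 = (5, 2, 1).
v_1 = A·v_0 = (1, 1, 3).
v_2 = A·v_1 = (2, 3, 5).
v_3 = A·v_2 = (4, 0, 6).
v_4 = A·v_3 = (6, 4, 2).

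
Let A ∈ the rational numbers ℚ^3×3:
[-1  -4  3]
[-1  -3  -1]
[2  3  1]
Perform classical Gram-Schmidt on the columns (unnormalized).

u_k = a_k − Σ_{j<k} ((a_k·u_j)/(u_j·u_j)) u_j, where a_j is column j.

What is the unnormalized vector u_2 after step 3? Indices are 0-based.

u_2 = (39/35, -13/7, -13/35)

Step 1: u_0 = a_0 = (-1, -1, 2).
Step 2: u_1 = a_1 − (13/6)·u_0 = (-11/6, -5/6, -4/3).
Step 3: u_2 = a_2 − (0)·u_0 − (-36/35)·u_1 = (39/35, -13/7, -13/35).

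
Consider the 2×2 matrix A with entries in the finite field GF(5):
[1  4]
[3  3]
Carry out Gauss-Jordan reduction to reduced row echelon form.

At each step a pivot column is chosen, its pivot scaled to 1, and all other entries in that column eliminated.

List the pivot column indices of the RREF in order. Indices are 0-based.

pivot columns: 0, 1

pivot(0,0)=1: scale R0 → (1, 4)
  clear (1,0): R1 −= (3)R0 → (0, 1)
pivot(1,1)=1: scale R1 → (0, 1)
  clear (0,1): R0 −= (4)R1 → (1, 0)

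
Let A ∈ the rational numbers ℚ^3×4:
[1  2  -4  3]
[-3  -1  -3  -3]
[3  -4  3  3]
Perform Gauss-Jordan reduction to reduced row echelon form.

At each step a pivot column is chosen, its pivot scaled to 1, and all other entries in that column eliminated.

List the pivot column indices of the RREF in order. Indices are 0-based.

[1] R0 /= 1  ⇒  (1, 2, -4, 3)
     R1 -= -3·R0  ⇒  (0, 5, -15, 6)
     R2 -= 3·R0  ⇒  (0, -10, 15, -6)
[2] R1 /= 5  ⇒  (0, 1, -3, 6/5)
     R0 -= 2·R1  ⇒  (1, 0, 2, 3/5)
     R2 -= -10·R1  ⇒  (0, 0, -15, 6)
[3] R2 /= -15  ⇒  (0, 0, 1, -2/5)
     R0 -= 2·R2  ⇒  (1, 0, 0, 7/5)
     R1 -= -3·R2  ⇒  (0, 1, 0, 0)

pivot columns: 0, 1, 2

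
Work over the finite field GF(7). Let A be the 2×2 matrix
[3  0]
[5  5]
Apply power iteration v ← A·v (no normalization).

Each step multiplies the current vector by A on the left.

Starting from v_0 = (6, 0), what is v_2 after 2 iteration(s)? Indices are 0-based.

v_2 = (5, 2)

v_0 = (6, 0).
v_1 = A·v_0 = (4, 2).
v_2 = A·v_1 = (5, 2).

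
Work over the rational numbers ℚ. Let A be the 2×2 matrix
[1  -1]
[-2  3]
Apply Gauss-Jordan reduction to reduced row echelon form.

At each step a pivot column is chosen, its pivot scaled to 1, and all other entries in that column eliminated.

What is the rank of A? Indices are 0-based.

[1] R0 /= 1  ⇒  (1, -1)
     R1 -= -2·R0  ⇒  (0, 1)
[2] R1 /= 1  ⇒  (0, 1)
     R0 -= -1·R1  ⇒  (1, 0)

rank = 2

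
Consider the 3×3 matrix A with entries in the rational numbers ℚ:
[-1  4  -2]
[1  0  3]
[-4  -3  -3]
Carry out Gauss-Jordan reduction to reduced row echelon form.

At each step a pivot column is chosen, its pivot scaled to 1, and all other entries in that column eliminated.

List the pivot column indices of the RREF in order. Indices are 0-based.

[1] R0 /= -1  ⇒  (1, -4, 2)
     R1 -= 1·R0  ⇒  (0, 4, 1)
     R2 -= -4·R0  ⇒  (0, -19, 5)
[2] R1 /= 4  ⇒  (0, 1, 1/4)
     R0 -= -4·R1  ⇒  (1, 0, 3)
     R2 -= -19·R1  ⇒  (0, 0, 39/4)
[3] R2 /= 39/4  ⇒  (0, 0, 1)
     R0 -= 3·R2  ⇒  (1, 0, 0)
     R1 -= 1/4·R2  ⇒  (0, 1, 0)

pivot columns: 0, 1, 2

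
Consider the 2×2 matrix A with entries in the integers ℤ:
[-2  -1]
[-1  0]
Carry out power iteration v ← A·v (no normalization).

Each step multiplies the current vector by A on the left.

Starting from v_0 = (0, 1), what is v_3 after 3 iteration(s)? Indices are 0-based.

v_0 = (0, 1).
v_1 = A·v_0 = (-1, 0).
v_2 = A·v_1 = (2, 1).
v_3 = A·v_2 = (-5, -2).

v_3 = (-5, -2)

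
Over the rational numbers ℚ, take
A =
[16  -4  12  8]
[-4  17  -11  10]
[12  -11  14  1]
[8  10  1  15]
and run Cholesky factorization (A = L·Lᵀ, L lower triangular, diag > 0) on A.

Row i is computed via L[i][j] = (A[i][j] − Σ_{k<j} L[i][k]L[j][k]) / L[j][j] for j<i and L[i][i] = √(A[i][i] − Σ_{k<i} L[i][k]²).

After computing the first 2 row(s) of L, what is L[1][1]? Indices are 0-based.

L[1][1] = 4

Step 1: L[0][0] = √(16) = 4.
  L[1][0] = (-4) / L[0][0] = -1.
Step 2: L[1][1] = √(16) = 4.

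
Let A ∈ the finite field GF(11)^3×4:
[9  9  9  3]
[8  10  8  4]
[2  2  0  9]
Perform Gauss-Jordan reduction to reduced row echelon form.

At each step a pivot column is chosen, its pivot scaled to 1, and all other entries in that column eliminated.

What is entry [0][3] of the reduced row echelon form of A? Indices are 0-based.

[1] R0 /= 9  ⇒  (1, 1, 1, 4)
     R1 -= 8·R0  ⇒  (0, 2, 0, 5)
     R2 -= 2·R0  ⇒  (0, 0, 9, 1)
[2] R1 /= 2  ⇒  (0, 1, 0, 8)
     R0 -= 1·R1  ⇒  (1, 0, 1, 7)
[3] R2 /= 9  ⇒  (0, 0, 1, 5)
     R0 -= 1·R2  ⇒  (1, 0, 0, 2)

M[0][3] = 2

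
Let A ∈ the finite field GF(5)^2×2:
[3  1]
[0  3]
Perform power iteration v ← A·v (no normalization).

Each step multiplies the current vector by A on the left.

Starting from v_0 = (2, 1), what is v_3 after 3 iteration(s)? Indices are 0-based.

v_3 = (1, 2)

v_0 = (2, 1).
v_1 = A·v_0 = (2, 3).
v_2 = A·v_1 = (4, 4).
v_3 = A·v_2 = (1, 2).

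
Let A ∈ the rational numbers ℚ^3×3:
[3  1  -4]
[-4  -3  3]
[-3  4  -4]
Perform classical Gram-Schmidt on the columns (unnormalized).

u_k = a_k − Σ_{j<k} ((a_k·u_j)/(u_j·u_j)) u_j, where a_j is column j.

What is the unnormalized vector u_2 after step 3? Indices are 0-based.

Step 1: u_0 = a_0 = (3, -4, -3).
Step 2: u_1 = a_1 − (3/34)·u_0 = (25/34, -45/17, 145/34).
Step 3: u_2 = a_2 − (-6/17)·u_0 − (-38/35)·u_1 = (-15/7, -9/7, -3/7).

u_2 = (-15/7, -9/7, -3/7)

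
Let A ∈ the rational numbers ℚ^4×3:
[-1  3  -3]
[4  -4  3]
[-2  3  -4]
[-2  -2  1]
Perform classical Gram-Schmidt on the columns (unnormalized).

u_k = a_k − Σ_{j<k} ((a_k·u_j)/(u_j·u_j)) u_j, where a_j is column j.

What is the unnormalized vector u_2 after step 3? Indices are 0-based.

Step 1: u_0 = a_0 = (-1, 4, -2, -2).
Step 2: u_1 = a_1 − (-21/25)·u_0 = (54/25, -16/25, 33/25, -92/25).
Step 3: u_2 = a_2 − (21/25)·u_0 − (-434/509)·u_1 = (-162/509, -461/509, -608/509, -233/509).

u_2 = (-162/509, -461/509, -608/509, -233/509)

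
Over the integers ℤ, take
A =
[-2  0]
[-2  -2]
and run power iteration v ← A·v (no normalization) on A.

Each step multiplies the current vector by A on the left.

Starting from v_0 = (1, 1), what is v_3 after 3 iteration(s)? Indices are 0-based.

v_0 = (1, 1).
v_1 = A·v_0 = (-2, -4).
v_2 = A·v_1 = (4, 12).
v_3 = A·v_2 = (-8, -32).

v_3 = (-8, -32)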